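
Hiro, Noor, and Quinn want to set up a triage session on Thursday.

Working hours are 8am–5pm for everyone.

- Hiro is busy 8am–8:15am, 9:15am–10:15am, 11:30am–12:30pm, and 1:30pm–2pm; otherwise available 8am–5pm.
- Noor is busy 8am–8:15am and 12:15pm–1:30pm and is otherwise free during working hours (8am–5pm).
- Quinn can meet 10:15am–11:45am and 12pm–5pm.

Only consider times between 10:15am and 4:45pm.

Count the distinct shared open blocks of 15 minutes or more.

Hiro free within 08:00–17:00: 08:15–09:15, 10:15–11:30, 12:30–13:30, 14:00–17:00.
Noor free within 08:00–17:00: 08:15–12:15, 13:30–17:00.
Hiro ∩ Noor: 08:15–09:15, 10:15–11:30, 14:00–17:00.
Hiro ∩ Noor ∩ Quinn: 10:15–11:30, 14:00–17:00.
Restricted to 10:15–16:45: 10:15–11:30, 14:00–16:45.
Windows ≥ 15 min: 10:15–11:30, 14:00–16:45.
That's 2 windows.

2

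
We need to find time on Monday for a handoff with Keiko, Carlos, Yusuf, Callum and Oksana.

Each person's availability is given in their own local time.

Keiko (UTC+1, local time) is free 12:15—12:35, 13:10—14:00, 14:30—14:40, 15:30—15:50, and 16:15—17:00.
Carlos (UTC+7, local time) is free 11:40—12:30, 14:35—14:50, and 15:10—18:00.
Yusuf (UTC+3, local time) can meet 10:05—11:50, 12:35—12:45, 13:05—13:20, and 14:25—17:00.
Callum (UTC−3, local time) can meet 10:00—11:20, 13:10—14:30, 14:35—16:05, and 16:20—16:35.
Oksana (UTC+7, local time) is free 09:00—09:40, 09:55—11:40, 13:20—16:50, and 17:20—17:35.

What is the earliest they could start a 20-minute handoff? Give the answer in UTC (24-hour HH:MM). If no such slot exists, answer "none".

none

Keiko → UTC: 11:15–11:35, 12:10–13:00, 13:30–13:40, 14:30–14:50, 15:15–16:00.
Carlos → UTC: 04:40–05:30, 07:35–07:50, 08:10–11:00.
Yusuf → UTC: 07:05–08:50, 09:35–09:45, 10:05–10:20, 11:25–14:00.
Callum → UTC: 13:00–14:20, 16:10–17:30, 17:35–19:05, 19:20–19:35.
Oksana → UTC: 02:00–02:40, 02:55–04:40, 06:20–09:50, 10:20–10:35.
Keiko ∩ Carlos: (none).
Keiko ∩ Carlos ∩ Yusuf: (none).
Keiko ∩ Carlos ∩ Yusuf ∩ Callum: (none).
Keiko ∩ Carlos ∩ Yusuf ∩ Callum ∩ Oksana: (none).
Windows ≥ 20 min: (none).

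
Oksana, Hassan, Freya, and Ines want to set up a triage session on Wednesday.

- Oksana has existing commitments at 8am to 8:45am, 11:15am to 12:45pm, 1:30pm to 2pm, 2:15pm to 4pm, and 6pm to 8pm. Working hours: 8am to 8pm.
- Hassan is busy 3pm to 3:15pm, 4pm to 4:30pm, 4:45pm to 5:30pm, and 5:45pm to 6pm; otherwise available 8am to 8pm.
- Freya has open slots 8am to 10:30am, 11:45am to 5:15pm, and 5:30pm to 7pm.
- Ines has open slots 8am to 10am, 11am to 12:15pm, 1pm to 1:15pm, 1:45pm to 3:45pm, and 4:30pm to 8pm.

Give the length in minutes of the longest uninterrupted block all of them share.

Oksana free within 08:00–20:00: 08:45–11:15, 12:45–13:30, 14:00–14:15, 16:00–18:00.
Hassan free within 08:00–20:00: 08:00–15:00, 15:15–16:00, 16:30–16:45, 17:30–17:45, 18:00–20:00.
Oksana ∩ Hassan: 08:45–11:15, 12:45–13:30, 14:00–14:15, 16:30–16:45, 17:30–17:45.
Oksana ∩ Hassan ∩ Freya: 08:45–10:30, 12:45–13:30, 14:00–14:15, 16:30–16:45, 17:30–17:45.
Oksana ∩ Hassan ∩ Freya ∩ Ines: 08:45–10:00, 13:00–13:15, 14:00–14:15, 16:30–16:45, 17:30–17:45.
Common window lengths: 75, 15, 15, 15, 15 min; longest is 75.

75 minutes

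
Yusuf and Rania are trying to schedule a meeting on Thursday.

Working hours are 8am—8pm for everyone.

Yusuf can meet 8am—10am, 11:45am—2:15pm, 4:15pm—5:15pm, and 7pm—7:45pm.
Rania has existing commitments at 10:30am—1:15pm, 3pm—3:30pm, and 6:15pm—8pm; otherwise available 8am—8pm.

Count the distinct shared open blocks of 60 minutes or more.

3

Rania free within 08:00–20:00: 08:00–10:30, 13:15–15:00, 15:30–18:15.
Yusuf ∩ Rania: 08:00–10:00, 13:15–14:15, 16:15–17:15.
Windows ≥ 60 min: 08:00–10:00, 13:15–14:15, 16:15–17:15.
That's 3 windows.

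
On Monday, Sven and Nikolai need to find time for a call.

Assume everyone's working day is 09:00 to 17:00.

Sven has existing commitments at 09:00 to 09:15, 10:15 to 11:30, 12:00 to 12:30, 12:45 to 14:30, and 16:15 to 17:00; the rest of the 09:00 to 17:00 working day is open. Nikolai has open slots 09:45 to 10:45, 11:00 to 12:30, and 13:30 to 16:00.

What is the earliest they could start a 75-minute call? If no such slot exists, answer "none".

Sven free within 09:00–17:00: 09:15–10:15, 11:30–12:00, 12:30–12:45, 14:30–16:15.
Sven ∩ Nikolai: 09:45–10:15, 11:30–12:00, 14:30–16:00.
Windows ≥ 75 min: 14:30–16:00.
Earliest such window starts at 14:30.

14:30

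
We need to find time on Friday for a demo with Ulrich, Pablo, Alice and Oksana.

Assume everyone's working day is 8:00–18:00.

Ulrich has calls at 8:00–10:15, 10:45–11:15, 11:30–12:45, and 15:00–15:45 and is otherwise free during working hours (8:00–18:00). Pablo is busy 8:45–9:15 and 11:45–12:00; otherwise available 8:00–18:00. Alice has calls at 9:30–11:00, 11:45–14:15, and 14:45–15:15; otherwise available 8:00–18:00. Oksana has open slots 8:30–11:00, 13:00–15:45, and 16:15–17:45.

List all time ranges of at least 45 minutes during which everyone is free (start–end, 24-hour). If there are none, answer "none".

Ulrich free within 08:00–18:00: 10:15–10:45, 11:15–11:30, 12:45–15:00, 15:45–18:00.
Pablo free within 08:00–18:00: 08:00–08:45, 09:15–11:45, 12:00–18:00.
Alice free within 08:00–18:00: 08:00–09:30, 11:00–11:45, 14:15–14:45, 15:15–18:00.
Ulrich ∩ Pablo: 10:15–10:45, 11:15–11:30, 12:45–15:00, 15:45–18:00.
Ulrich ∩ Pablo ∩ Alice: 11:15–11:30, 14:15–14:45, 15:45–18:00.
Ulrich ∩ Pablo ∩ Alice ∩ Oksana: 14:15–14:45, 16:15–17:45.
Windows ≥ 45 min: 16:15–17:45.

16:15–17:45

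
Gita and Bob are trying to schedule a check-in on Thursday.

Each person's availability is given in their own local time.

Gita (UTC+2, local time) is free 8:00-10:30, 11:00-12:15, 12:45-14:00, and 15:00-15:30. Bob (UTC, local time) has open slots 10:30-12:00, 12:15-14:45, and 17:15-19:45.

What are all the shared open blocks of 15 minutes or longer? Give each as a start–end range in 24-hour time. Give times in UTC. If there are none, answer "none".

Gita → UTC: 06:00–08:30, 09:00–10:15, 10:45–12:00, 13:00–13:30.
Bob → UTC: 10:30–12:00, 12:15–14:45, 17:15–19:45.
Gita ∩ Bob: 10:45–12:00, 13:00–13:30.
Windows ≥ 15 min: 10:45–12:00, 13:00–13:30.

10:45–12:00, 13:00–13:30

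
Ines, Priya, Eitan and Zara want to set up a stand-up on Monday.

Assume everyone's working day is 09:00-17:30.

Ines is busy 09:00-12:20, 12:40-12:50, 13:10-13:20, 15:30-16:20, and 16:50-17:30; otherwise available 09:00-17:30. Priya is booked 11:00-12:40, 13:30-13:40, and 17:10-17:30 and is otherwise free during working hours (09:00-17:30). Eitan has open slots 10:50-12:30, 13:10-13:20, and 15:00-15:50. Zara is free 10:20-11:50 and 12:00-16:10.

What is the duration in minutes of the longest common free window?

30 minutes

Ines free within 09:00–17:30: 12:20–12:40, 12:50–13:10, 13:20–15:30, 16:20–16:50.
Priya free within 09:00–17:30: 09:00–11:00, 12:40–13:30, 13:40–17:10.
Ines ∩ Priya: 12:50–13:10, 13:20–13:30, 13:40–15:30, 16:20–16:50.
Ines ∩ Priya ∩ Eitan: 15:00–15:30.
Ines ∩ Priya ∩ Eitan ∩ Zara: 15:00–15:30.
Single common window of 30 minutes.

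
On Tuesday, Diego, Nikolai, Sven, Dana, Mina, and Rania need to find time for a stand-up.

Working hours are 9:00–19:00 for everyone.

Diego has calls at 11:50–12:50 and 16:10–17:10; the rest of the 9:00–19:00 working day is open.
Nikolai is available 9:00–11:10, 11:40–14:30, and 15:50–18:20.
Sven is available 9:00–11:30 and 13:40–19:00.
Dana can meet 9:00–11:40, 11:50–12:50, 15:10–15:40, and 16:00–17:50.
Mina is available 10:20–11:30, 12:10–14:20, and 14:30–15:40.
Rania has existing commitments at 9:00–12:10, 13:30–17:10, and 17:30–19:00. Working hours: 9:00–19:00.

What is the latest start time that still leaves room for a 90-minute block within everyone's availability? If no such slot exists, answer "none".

Diego free within 09:00–19:00: 09:00–11:50, 12:50–16:10, 17:10–19:00.
Rania free within 09:00–19:00: 12:10–13:30, 17:10–17:30.
Diego ∩ Nikolai: 09:00–11:10, 11:40–11:50, 12:50–14:30, 15:50–16:10, 17:10–18:20.
Diego ∩ Nikolai ∩ Sven: 09:00–11:10, 13:40–14:30, 15:50–16:10, 17:10–18:20.
Diego ∩ Nikolai ∩ Sven ∩ Dana: 09:00–11:10, 16:00–16:10, 17:10–17:50.
Diego ∩ Nikolai ∩ Sven ∩ Dana ∩ Mina: 10:20–11:10.
Diego ∩ Nikolai ∩ Sven ∩ Dana ∩ Mina ∩ Rania: (none).
Windows ≥ 90 min: (none).

none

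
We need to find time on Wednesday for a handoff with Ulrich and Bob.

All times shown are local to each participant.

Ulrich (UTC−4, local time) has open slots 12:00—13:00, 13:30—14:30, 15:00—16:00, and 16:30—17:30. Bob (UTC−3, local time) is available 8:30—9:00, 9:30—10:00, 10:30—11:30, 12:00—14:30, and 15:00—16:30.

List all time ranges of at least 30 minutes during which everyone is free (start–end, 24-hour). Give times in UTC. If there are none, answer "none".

Ulrich → UTC: 16:00–17:00, 17:30–18:30, 19:00–20:00, 20:30–21:30.
Bob → UTC: 11:30–12:00, 12:30–13:00, 13:30–14:30, 15:00–17:30, 18:00–19:30.
Ulrich ∩ Bob: 16:00–17:00, 18:00–18:30, 19:00–19:30.
Windows ≥ 30 min: 16:00–17:00, 18:00–18:30, 19:00–19:30.

16:00–17:00, 18:00–18:30, 19:00–19:30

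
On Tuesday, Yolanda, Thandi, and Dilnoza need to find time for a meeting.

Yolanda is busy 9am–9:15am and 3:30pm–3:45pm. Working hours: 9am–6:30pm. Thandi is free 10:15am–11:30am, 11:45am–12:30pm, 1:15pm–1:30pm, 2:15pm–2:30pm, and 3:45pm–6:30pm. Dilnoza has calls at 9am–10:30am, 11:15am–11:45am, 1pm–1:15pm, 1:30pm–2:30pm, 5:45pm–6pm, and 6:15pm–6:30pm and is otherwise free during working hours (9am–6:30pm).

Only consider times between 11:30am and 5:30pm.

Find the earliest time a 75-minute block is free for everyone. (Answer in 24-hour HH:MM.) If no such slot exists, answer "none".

15:45

Yolanda free within 09:00–18:30: 09:15–15:30, 15:45–18:30.
Dilnoza free within 09:00–18:30: 10:30–11:15, 11:45–13:00, 13:15–13:30, 14:30–17:45, 18:00–18:15.
Yolanda ∩ Thandi: 10:15–11:30, 11:45–12:30, 13:15–13:30, 14:15–14:30, 15:45–18:30.
Yolanda ∩ Thandi ∩ Dilnoza: 10:30–11:15, 11:45–12:30, 13:15–13:30, 15:45–17:45, 18:00–18:15.
Restricted to 11:30–17:30: 11:45–12:30, 13:15–13:30, 15:45–17:30.
Windows ≥ 75 min: 15:45–17:30.
Earliest such window starts at 15:45.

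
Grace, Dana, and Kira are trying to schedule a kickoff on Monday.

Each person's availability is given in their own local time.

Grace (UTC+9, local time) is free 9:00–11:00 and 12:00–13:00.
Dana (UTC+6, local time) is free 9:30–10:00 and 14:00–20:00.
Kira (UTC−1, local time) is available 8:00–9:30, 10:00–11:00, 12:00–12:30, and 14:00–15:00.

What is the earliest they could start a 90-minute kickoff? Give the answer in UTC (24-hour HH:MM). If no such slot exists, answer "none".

Grace → UTC: 00:00–02:00, 03:00–04:00.
Dana → UTC: 03:30–04:00, 08:00–14:00.
Kira → UTC: 09:00–10:30, 11:00–12:00, 13:00–13:30, 15:00–16:00.
Grace ∩ Dana: 03:30–04:00.
Grace ∩ Dana ∩ Kira: (none).
Windows ≥ 90 min: (none).

none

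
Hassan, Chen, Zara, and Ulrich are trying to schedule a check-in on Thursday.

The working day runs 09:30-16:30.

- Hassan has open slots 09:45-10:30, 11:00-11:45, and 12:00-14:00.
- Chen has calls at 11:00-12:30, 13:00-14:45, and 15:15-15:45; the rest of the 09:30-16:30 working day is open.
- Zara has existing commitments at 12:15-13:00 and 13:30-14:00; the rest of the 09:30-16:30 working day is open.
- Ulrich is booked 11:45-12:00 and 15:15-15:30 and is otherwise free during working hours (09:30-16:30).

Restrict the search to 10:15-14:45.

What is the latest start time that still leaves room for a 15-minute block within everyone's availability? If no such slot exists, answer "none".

Chen free within 09:30–16:30: 09:30–11:00, 12:30–13:00, 14:45–15:15, 15:45–16:30.
Zara free within 09:30–16:30: 09:30–12:15, 13:00–13:30, 14:00–16:30.
Ulrich free within 09:30–16:30: 09:30–11:45, 12:00–15:15, 15:30–16:30.
Hassan ∩ Chen: 09:45–10:30, 12:30–13:00.
Hassan ∩ Chen ∩ Zara: 09:45–10:30.
Hassan ∩ Chen ∩ Zara ∩ Ulrich: 09:45–10:30.
Restricted to 10:15–14:45: 10:15–10:30.
Windows ≥ 15 min: 10:15–10:30.
Latest start in the last window 10:15–10:30 is 10:30 − 15 min = 10:15.

10:15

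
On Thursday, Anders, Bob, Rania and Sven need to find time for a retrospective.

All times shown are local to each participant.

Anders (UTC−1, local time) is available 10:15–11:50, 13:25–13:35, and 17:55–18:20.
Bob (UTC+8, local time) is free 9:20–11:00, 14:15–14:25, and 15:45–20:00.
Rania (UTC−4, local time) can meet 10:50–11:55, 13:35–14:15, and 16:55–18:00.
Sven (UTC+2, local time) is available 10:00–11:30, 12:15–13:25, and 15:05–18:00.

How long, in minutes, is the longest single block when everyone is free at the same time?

Anders → UTC: 11:15–12:50, 14:25–14:35, 18:55–19:20.
Bob → UTC: 01:20–03:00, 06:15–06:25, 07:45–12:00.
Rania → UTC: 14:50–15:55, 17:35–18:15, 20:55–22:00.
Sven → UTC: 08:00–09:30, 10:15–11:25, 13:05–16:00.
Anders ∩ Bob: 11:15–12:00.
Anders ∩ Bob ∩ Rania: (none).
Anders ∩ Bob ∩ Rania ∩ Sven: (none).
No common window.

0 minutes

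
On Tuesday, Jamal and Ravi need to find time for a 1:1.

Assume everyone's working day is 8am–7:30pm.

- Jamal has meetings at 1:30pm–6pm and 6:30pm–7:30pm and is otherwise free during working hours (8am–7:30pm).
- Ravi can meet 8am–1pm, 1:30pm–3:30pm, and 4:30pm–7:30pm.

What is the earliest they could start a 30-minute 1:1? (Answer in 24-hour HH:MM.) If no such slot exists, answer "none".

08:00

Jamal free within 08:00–19:30: 08:00–13:30, 18:00–18:30.
Jamal ∩ Ravi: 08:00–13:00, 18:00–18:30.
Windows ≥ 30 min: 08:00–13:00, 18:00–18:30.
Earliest such window starts at 08:00.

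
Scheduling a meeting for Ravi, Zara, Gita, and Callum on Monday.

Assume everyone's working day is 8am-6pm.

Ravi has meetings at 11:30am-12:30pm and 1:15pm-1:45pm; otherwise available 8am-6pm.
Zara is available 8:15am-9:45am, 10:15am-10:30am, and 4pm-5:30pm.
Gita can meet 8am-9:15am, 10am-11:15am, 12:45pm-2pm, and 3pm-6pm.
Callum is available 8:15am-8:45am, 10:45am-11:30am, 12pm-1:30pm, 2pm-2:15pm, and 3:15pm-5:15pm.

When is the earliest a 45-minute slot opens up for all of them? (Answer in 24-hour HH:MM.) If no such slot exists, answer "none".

16:00

Ravi free within 08:00–18:00: 08:00–11:30, 12:30–13:15, 13:45–18:00.
Ravi ∩ Zara: 08:15–09:45, 10:15–10:30, 16:00–17:30.
Ravi ∩ Zara ∩ Gita: 08:15–09:15, 10:15–10:30, 16:00–17:30.
Ravi ∩ Zara ∩ Gita ∩ Callum: 08:15–08:45, 16:00–17:15.
Windows ≥ 45 min: 16:00–17:15.
Earliest such window starts at 16:00.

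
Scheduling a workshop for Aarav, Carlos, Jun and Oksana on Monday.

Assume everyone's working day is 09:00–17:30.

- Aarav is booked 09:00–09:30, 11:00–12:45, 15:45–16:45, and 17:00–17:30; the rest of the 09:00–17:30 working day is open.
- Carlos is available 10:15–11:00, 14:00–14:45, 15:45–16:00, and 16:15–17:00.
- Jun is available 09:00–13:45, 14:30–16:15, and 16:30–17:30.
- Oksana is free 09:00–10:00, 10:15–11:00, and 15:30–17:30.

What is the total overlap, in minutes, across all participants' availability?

60 minutes

Aarav free within 09:00–17:30: 09:30–11:00, 12:45–15:45, 16:45–17:00.
Aarav ∩ Carlos: 10:15–11:00, 14:00–14:45, 16:45–17:00.
Aarav ∩ Carlos ∩ Jun: 10:15–11:00, 14:30–14:45, 16:45–17:00.
Aarav ∩ Carlos ∩ Jun ∩ Oksana: 10:15–11:00, 16:45–17:00.
Total common minutes: 45 + 15 = 60.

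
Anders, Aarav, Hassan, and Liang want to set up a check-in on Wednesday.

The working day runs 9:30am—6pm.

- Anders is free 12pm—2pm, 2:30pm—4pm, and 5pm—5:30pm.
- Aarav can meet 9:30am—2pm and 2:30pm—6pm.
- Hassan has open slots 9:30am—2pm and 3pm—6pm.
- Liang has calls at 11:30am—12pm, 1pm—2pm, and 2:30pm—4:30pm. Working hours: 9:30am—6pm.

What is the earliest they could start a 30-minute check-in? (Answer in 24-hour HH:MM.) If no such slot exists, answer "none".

12:00

Liang free within 09:30–18:00: 09:30–11:30, 12:00–13:00, 14:00–14:30, 16:30–18:00.
Anders ∩ Aarav: 12:00–14:00, 14:30–16:00, 17:00–17:30.
Anders ∩ Aarav ∩ Hassan: 12:00–14:00, 15:00–16:00, 17:00–17:30.
Anders ∩ Aarav ∩ Hassan ∩ Liang: 12:00–13:00, 17:00–17:30.
Windows ≥ 30 min: 12:00–13:00, 17:00–17:30.
Earliest such window starts at 12:00.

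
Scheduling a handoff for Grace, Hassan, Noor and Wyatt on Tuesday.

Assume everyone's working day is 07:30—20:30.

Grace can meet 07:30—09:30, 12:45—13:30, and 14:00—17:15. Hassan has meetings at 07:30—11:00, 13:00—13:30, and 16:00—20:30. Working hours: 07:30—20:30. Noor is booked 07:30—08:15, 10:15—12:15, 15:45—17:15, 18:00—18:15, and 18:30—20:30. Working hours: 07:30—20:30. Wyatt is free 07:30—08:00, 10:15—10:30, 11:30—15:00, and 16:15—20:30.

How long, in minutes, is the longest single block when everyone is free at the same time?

60 minutes

Hassan free within 07:30–20:30: 11:00–13:00, 13:30–16:00.
Noor free within 07:30–20:30: 08:15–10:15, 12:15–15:45, 17:15–18:00, 18:15–18:30.
Grace ∩ Hassan: 12:45–13:00, 14:00–16:00.
Grace ∩ Hassan ∩ Noor: 12:45–13:00, 14:00–15:45.
Grace ∩ Hassan ∩ Noor ∩ Wyatt: 12:45–13:00, 14:00–15:00.
Common window lengths: 15, 60 min; longest is 60.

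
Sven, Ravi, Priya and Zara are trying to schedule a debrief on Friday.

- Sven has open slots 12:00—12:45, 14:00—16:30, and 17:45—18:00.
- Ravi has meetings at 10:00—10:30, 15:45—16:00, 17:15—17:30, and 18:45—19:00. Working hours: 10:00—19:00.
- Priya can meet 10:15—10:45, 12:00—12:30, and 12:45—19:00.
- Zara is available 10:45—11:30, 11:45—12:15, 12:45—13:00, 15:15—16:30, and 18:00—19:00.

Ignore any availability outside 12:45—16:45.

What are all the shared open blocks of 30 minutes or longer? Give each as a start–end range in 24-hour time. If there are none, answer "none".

15:15–15:45, 16:00–16:30

Ravi free within 10:00–19:00: 10:30–15:45, 16:00–17:15, 17:30–18:45.
Sven ∩ Ravi: 12:00–12:45, 14:00–15:45, 16:00–16:30, 17:45–18:00.
Sven ∩ Ravi ∩ Priya: 12:00–12:30, 14:00–15:45, 16:00–16:30, 17:45–18:00.
Sven ∩ Ravi ∩ Priya ∩ Zara: 12:00–12:15, 15:15–15:45, 16:00–16:30.
Restricted to 12:45–16:45: 15:15–15:45, 16:00–16:30.
Windows ≥ 30 min: 15:15–15:45, 16:00–16:30.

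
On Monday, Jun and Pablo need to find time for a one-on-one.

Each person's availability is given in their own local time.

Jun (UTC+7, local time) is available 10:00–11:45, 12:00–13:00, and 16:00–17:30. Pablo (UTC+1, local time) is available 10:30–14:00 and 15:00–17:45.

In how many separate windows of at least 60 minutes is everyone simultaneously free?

Jun → UTC: 03:00–04:45, 05:00–06:00, 09:00–10:30.
Pablo → UTC: 09:30–13:00, 14:00–16:45.
Jun ∩ Pablo: 09:30–10:30.
Windows ≥ 60 min: 09:30–10:30.
That's 1 window.

1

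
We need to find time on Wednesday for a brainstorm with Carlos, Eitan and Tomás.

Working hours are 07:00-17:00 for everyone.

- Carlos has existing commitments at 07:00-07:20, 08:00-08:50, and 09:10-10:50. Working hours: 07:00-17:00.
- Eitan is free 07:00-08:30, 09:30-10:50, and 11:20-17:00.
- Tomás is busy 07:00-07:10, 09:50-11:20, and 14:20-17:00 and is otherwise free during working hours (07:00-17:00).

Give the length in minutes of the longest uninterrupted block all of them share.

Carlos free within 07:00–17:00: 07:20–08:00, 08:50–09:10, 10:50–17:00.
Tomás free within 07:00–17:00: 07:10–09:50, 11:20–14:20.
Carlos ∩ Eitan: 07:20–08:00, 11:20–17:00.
Carlos ∩ Eitan ∩ Tomás: 07:20–08:00, 11:20–14:20.
Common window lengths: 40, 180 min; longest is 180.

180 minutes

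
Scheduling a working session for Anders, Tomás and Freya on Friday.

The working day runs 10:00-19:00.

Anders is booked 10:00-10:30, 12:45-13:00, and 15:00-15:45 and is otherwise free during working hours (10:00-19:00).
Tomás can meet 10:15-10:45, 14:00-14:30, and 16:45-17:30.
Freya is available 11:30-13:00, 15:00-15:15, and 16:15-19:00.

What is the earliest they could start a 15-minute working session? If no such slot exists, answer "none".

Anders free within 10:00–19:00: 10:30–12:45, 13:00–15:00, 15:45–19:00.
Anders ∩ Tomás: 10:30–10:45, 14:00–14:30, 16:45–17:30.
Anders ∩ Tomás ∩ Freya: 16:45–17:30.
Windows ≥ 15 min: 16:45–17:30.
Earliest such window starts at 16:45.

16:45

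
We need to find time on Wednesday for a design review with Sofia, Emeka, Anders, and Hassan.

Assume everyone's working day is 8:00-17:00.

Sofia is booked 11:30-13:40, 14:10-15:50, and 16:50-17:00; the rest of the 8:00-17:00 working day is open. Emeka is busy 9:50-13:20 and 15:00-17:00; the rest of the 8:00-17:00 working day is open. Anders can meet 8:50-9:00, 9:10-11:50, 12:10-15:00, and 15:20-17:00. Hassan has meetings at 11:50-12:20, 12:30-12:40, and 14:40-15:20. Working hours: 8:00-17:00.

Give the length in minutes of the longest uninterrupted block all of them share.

40 minutes

Sofia free within 08:00–17:00: 08:00–11:30, 13:40–14:10, 15:50–16:50.
Emeka free within 08:00–17:00: 08:00–09:50, 13:20–15:00.
Hassan free within 08:00–17:00: 08:00–11:50, 12:20–12:30, 12:40–14:40, 15:20–17:00.
Sofia ∩ Emeka: 08:00–09:50, 13:40–14:10.
Sofia ∩ Emeka ∩ Anders: 08:50–09:00, 09:10–09:50, 13:40–14:10.
Sofia ∩ Emeka ∩ Anders ∩ Hassan: 08:50–09:00, 09:10–09:50, 13:40–14:10.
Common window lengths: 10, 40, 30 min; longest is 40.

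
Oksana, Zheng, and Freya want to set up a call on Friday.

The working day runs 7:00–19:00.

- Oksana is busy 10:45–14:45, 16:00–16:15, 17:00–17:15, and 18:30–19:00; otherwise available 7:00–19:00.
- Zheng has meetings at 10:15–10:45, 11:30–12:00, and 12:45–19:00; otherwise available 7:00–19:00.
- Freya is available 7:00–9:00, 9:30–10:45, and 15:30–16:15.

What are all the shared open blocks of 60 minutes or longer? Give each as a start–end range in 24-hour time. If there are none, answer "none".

Oksana free within 07:00–19:00: 07:00–10:45, 14:45–16:00, 16:15–17:00, 17:15–18:30.
Zheng free within 07:00–19:00: 07:00–10:15, 10:45–11:30, 12:00–12:45.
Oksana ∩ Zheng: 07:00–10:15.
Oksana ∩ Zheng ∩ Freya: 07:00–09:00, 09:30–10:15.
Windows ≥ 60 min: 07:00–09:00.

07:00–09:00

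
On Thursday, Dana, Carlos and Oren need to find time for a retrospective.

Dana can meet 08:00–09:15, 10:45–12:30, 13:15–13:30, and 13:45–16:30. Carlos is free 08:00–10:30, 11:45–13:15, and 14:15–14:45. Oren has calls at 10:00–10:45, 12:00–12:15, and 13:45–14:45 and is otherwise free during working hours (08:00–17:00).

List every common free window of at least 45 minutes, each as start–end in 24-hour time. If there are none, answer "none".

Oren free within 08:00–17:00: 08:00–10:00, 10:45–12:00, 12:15–13:45, 14:45–17:00.
Dana ∩ Carlos: 08:00–09:15, 11:45–12:30, 14:15–14:45.
Dana ∩ Carlos ∩ Oren: 08:00–09:15, 11:45–12:00, 12:15–12:30.
Windows ≥ 45 min: 08:00–09:15.

08:00–09:15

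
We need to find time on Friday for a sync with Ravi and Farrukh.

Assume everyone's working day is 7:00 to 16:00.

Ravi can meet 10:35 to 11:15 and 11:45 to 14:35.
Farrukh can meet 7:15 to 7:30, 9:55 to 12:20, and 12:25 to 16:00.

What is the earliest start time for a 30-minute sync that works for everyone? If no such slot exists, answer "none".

Ravi ∩ Farrukh: 10:35–11:15, 11:45–12:20, 12:25–14:35.
Windows ≥ 30 min: 10:35–11:15, 11:45–12:20, 12:25–14:35.
Earliest such window starts at 10:35.

10:35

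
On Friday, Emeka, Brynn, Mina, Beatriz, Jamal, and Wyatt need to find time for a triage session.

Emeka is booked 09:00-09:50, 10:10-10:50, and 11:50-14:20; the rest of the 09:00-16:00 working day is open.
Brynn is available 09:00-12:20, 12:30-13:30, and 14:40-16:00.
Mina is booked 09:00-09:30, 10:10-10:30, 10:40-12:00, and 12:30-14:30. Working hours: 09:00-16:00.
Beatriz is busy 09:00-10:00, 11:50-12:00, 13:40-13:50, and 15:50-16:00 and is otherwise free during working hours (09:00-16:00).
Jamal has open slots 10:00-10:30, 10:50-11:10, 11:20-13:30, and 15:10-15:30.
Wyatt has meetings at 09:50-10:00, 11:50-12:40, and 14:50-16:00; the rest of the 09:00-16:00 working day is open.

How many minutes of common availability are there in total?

10 minutes

Emeka free within 09:00–16:00: 09:50–10:10, 10:50–11:50, 14:20–16:00.
Mina free within 09:00–16:00: 09:30–10:10, 10:30–10:40, 12:00–12:30, 14:30–16:00.
Beatriz free within 09:00–16:00: 10:00–11:50, 12:00–13:40, 13:50–15:50.
Wyatt free within 09:00–16:00: 09:00–09:50, 10:00–11:50, 12:40–14:50.
Emeka ∩ Brynn: 09:50–10:10, 10:50–11:50, 14:40–16:00.
Emeka ∩ Brynn ∩ Mina: 09:50–10:10, 14:40–16:00.
Emeka ∩ Brynn ∩ Mina ∩ Beatriz: 10:00–10:10, 14:40–15:50.
Emeka ∩ Brynn ∩ Mina ∩ Beatriz ∩ Jamal: 10:00–10:10, 15:10–15:30.
Emeka ∩ Brynn ∩ Mina ∩ Beatriz ∩ Jamal ∩ Wyatt: 10:00–10:10.
Total common minutes: 10.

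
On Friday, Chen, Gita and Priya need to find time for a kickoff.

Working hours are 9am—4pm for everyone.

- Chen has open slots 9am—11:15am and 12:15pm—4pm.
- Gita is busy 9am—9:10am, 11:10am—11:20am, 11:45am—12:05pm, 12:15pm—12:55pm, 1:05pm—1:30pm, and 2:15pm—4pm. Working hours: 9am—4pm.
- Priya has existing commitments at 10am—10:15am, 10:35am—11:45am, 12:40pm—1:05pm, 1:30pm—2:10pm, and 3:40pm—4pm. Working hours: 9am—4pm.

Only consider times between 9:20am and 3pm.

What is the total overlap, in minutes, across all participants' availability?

Gita free within 09:00–16:00: 09:10–11:10, 11:20–11:45, 12:05–12:15, 12:55–13:05, 13:30–14:15.
Priya free within 09:00–16:00: 09:00–10:00, 10:15–10:35, 11:45–12:40, 13:05–13:30, 14:10–15:40.
Chen ∩ Gita: 09:10–11:10, 12:55–13:05, 13:30–14:15.
Chen ∩ Gita ∩ Priya: 09:10–10:00, 10:15–10:35, 14:10–14:15.
Restricted to 09:20–15:00: 09:20–10:00, 10:15–10:35, 14:10–14:15.
Total common minutes: 40 + 20 + 5 = 65.

65 minutes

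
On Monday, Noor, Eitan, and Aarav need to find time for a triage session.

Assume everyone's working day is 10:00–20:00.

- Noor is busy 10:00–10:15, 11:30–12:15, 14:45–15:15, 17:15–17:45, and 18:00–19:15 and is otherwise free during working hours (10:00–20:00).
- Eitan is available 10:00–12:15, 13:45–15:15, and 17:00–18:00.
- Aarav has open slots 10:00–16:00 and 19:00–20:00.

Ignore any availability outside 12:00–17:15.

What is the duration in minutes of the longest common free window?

Noor free within 10:00–20:00: 10:15–11:30, 12:15–14:45, 15:15–17:15, 17:45–18:00, 19:15–20:00.
Noor ∩ Eitan: 10:15–11:30, 13:45–14:45, 17:00–17:15, 17:45–18:00.
Noor ∩ Eitan ∩ Aarav: 10:15–11:30, 13:45–14:45.
Restricted to 12:00–17:15: 13:45–14:45.
Single common window of 60 minutes.

60 minutes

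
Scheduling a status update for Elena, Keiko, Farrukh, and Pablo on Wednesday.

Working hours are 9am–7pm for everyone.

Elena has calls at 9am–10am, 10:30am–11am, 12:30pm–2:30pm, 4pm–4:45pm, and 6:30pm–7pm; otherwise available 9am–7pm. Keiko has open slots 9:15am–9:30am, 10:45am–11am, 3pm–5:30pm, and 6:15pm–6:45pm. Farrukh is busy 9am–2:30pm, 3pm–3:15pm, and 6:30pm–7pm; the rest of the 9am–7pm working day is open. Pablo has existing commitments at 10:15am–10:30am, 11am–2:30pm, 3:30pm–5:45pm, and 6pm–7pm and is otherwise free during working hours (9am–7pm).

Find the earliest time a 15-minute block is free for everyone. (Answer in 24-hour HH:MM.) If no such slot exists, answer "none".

15:15

Elena free within 09:00–19:00: 10:00–10:30, 11:00–12:30, 14:30–16:00, 16:45–18:30.
Farrukh free within 09:00–19:00: 14:30–15:00, 15:15–18:30.
Pablo free within 09:00–19:00: 09:00–10:15, 10:30–11:00, 14:30–15:30, 17:45–18:00.
Elena ∩ Keiko: 15:00–16:00, 16:45–17:30, 18:15–18:30.
Elena ∩ Keiko ∩ Farrukh: 15:15–16:00, 16:45–17:30, 18:15–18:30.
Elena ∩ Keiko ∩ Farrukh ∩ Pablo: 15:15–15:30.
Windows ≥ 15 min: 15:15–15:30.
Earliest such window starts at 15:15.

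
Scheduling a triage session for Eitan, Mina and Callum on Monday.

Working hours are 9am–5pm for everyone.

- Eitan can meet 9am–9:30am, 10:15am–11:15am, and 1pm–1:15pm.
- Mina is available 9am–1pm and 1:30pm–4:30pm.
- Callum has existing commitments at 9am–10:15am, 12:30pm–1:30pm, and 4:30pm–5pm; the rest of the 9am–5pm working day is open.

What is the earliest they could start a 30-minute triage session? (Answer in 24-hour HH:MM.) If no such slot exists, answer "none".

Callum free within 09:00–17:00: 10:15–12:30, 13:30–16:30.
Eitan ∩ Mina: 09:00–09:30, 10:15–11:15.
Eitan ∩ Mina ∩ Callum: 10:15–11:15.
Windows ≥ 30 min: 10:15–11:15.
Earliest such window starts at 10:15.

10:15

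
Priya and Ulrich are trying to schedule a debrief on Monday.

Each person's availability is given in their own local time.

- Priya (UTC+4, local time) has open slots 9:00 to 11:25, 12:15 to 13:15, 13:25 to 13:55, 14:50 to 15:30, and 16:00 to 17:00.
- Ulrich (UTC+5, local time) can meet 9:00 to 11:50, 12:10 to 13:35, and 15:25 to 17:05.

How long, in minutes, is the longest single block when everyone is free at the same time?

Priya → UTC: 05:00–07:25, 08:15–09:15, 09:25–09:55, 10:50–11:30, 12:00–13:00.
Ulrich → UTC: 04:00–06:50, 07:10–08:35, 10:25–12:05.
Priya ∩ Ulrich: 05:00–06:50, 07:10–07:25, 08:15–08:35, 10:50–11:30, 12:00–12:05.
Common window lengths: 110, 15, 20, 40, 5 min; longest is 110.

110 minutes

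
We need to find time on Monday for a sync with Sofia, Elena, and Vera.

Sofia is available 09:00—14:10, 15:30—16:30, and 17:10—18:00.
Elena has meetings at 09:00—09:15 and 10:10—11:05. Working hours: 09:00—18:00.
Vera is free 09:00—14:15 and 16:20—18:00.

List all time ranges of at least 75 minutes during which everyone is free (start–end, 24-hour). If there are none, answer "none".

Elena free within 09:00–18:00: 09:15–10:10, 11:05–18:00.
Sofia ∩ Elena: 09:15–10:10, 11:05–14:10, 15:30–16:30, 17:10–18:00.
Sofia ∩ Elena ∩ Vera: 09:15–10:10, 11:05–14:10, 16:20–16:30, 17:10–18:00.
Windows ≥ 75 min: 11:05–14:10.

11:05–14:10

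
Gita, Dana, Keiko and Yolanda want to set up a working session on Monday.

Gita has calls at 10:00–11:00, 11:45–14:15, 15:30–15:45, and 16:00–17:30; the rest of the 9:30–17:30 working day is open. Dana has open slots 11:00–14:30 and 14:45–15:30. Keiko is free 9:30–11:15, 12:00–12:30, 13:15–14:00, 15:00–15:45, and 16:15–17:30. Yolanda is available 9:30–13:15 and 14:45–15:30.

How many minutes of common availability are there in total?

45 minutes

Gita free within 09:30–17:30: 09:30–10:00, 11:00–11:45, 14:15–15:30, 15:45–16:00.
Gita ∩ Dana: 11:00–11:45, 14:15–14:30, 14:45–15:30.
Gita ∩ Dana ∩ Keiko: 11:00–11:15, 15:00–15:30.
Gita ∩ Dana ∩ Keiko ∩ Yolanda: 11:00–11:15, 15:00–15:30.
Total common minutes: 15 + 30 = 45.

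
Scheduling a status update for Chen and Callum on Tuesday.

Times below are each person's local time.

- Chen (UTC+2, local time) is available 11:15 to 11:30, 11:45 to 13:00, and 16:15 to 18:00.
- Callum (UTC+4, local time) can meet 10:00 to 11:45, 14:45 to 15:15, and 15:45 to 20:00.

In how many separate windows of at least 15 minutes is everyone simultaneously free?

Chen → UTC: 09:15–09:30, 09:45–11:00, 14:15–16:00.
Callum → UTC: 06:00–07:45, 10:45–11:15, 11:45–16:00.
Chen ∩ Callum: 10:45–11:00, 14:15–16:00.
Windows ≥ 15 min: 10:45–11:00, 14:15–16:00.
That's 2 windows.

2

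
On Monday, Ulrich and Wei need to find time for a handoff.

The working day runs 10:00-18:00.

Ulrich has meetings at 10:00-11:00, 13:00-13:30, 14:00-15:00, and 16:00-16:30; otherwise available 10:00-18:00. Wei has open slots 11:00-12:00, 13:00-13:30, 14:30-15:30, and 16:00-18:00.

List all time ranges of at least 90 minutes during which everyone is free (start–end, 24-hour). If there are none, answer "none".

Ulrich free within 10:00–18:00: 11:00–13:00, 13:30–14:00, 15:00–16:00, 16:30–18:00.
Ulrich ∩ Wei: 11:00–12:00, 15:00–15:30, 16:30–18:00.
Windows ≥ 90 min: 16:30–18:00.

16:30–18:00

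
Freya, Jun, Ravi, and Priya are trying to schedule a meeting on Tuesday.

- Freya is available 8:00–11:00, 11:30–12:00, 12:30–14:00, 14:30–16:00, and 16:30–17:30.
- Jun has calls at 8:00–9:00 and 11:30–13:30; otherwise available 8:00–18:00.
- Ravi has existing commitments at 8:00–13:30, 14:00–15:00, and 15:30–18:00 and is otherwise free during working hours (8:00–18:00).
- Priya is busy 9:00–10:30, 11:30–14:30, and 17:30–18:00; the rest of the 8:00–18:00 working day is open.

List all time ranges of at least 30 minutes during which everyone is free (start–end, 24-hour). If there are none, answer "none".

15:00–15:30

Jun free within 08:00–18:00: 09:00–11:30, 13:30–18:00.
Ravi free within 08:00–18:00: 13:30–14:00, 15:00–15:30.
Priya free within 08:00–18:00: 08:00–09:00, 10:30–11:30, 14:30–17:30.
Freya ∩ Jun: 09:00–11:00, 13:30–14:00, 14:30–16:00, 16:30–17:30.
Freya ∩ Jun ∩ Ravi: 13:30–14:00, 15:00–15:30.
Freya ∩ Jun ∩ Ravi ∩ Priya: 15:00–15:30.
Windows ≥ 30 min: 15:00–15:30.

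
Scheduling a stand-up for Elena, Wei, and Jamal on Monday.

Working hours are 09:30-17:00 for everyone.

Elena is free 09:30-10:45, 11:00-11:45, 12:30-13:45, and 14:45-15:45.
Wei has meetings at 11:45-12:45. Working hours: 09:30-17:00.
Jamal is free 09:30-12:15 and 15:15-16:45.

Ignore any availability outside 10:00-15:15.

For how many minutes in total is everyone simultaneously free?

90 minutes

Wei free within 09:30–17:00: 09:30–11:45, 12:45–17:00.
Elena ∩ Wei: 09:30–10:45, 11:00–11:45, 12:45–13:45, 14:45–15:45.
Elena ∩ Wei ∩ Jamal: 09:30–10:45, 11:00–11:45, 15:15–15:45.
Restricted to 10:00–15:15: 10:00–10:45, 11:00–11:45.
Total common minutes: 45 + 45 = 90.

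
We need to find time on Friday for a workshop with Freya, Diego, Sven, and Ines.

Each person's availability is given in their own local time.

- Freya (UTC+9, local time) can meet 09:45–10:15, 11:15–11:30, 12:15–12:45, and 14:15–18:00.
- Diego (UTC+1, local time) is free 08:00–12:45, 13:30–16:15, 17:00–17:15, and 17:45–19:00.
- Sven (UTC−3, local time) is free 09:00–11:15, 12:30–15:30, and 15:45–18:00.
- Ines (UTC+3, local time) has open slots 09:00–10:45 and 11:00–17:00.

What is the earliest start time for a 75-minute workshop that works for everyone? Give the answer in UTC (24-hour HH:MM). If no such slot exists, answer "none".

Freya → UTC: 00:45–01:15, 02:15–02:30, 03:15–03:45, 05:15–09:00.
Diego → UTC: 07:00–11:45, 12:30–15:15, 16:00–16:15, 16:45–18:00.
Sven → UTC: 12:00–14:15, 15:30–18:30, 18:45–21:00.
Ines → UTC: 06:00–07:45, 08:00–14:00.
Freya ∩ Diego: 07:00–09:00.
Freya ∩ Diego ∩ Sven: (none).
Freya ∩ Diego ∩ Sven ∩ Ines: (none).
Windows ≥ 75 min: (none).

none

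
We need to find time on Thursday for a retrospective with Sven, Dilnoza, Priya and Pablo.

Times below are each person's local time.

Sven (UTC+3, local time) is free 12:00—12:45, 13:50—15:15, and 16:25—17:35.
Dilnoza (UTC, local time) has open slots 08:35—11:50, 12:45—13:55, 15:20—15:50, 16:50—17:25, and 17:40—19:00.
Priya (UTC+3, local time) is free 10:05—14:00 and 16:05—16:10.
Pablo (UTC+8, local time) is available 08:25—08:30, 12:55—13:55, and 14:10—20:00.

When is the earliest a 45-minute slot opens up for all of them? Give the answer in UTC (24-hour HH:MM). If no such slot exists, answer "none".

09:00

Sven → UTC: 09:00–09:45, 10:50–12:15, 13:25–14:35.
Dilnoza → UTC: 08:35–11:50, 12:45–13:55, 15:20–15:50, 16:50–17:25, 17:40–19:00.
Priya → UTC: 07:05–11:00, 13:05–13:10.
Pablo → UTC: 00:25–00:30, 04:55–05:55, 06:10–12:00.
Sven ∩ Dilnoza: 09:00–09:45, 10:50–11:50, 13:25–13:55.
Sven ∩ Dilnoza ∩ Priya: 09:00–09:45, 10:50–11:00.
Sven ∩ Dilnoza ∩ Priya ∩ Pablo: 09:00–09:45, 10:50–11:00.
Windows ≥ 45 min: 09:00–09:45.
Earliest such window starts at 09:00.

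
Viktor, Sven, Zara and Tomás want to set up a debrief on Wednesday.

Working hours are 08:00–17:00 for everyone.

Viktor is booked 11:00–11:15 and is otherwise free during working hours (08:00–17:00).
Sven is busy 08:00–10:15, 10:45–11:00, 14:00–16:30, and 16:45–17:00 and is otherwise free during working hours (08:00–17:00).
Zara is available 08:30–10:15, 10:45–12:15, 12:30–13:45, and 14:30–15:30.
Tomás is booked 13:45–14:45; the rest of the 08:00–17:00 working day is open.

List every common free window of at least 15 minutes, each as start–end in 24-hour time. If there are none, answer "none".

Viktor free within 08:00–17:00: 08:00–11:00, 11:15–17:00.
Sven free within 08:00–17:00: 10:15–10:45, 11:00–14:00, 16:30–16:45.
Tomás free within 08:00–17:00: 08:00–13:45, 14:45–17:00.
Viktor ∩ Sven: 10:15–10:45, 11:15–14:00, 16:30–16:45.
Viktor ∩ Sven ∩ Zara: 11:15–12:15, 12:30–13:45.
Viktor ∩ Sven ∩ Zara ∩ Tomás: 11:15–12:15, 12:30–13:45.
Windows ≥ 15 min: 11:15–12:15, 12:30–13:45.

11:15–12:15, 12:30–13:45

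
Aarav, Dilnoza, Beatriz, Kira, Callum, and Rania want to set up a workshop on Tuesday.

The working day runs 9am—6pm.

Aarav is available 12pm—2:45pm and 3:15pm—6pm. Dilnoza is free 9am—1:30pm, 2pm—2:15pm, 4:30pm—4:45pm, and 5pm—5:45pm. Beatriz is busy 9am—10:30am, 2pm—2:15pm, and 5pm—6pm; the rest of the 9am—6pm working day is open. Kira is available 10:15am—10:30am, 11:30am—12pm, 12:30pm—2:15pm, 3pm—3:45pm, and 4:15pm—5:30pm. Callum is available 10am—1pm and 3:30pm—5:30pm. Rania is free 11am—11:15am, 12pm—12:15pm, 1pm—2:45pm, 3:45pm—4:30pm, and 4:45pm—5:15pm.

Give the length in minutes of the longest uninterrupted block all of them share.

0 minutes

Beatriz free within 09:00–18:00: 10:30–14:00, 14:15–17:00.
Aarav ∩ Dilnoza: 12:00–13:30, 14:00–14:15, 16:30–16:45, 17:00–17:45.
Aarav ∩ Dilnoza ∩ Beatriz: 12:00–13:30, 16:30–16:45.
Aarav ∩ Dilnoza ∩ Beatriz ∩ Kira: 12:30–13:30, 16:30–16:45.
Aarav ∩ Dilnoza ∩ Beatriz ∩ Kira ∩ Callum: 12:30–13:00, 16:30–16:45.
Aarav ∩ Dilnoza ∩ Beatriz ∩ Kira ∩ Callum ∩ Rania: (none).
No common window.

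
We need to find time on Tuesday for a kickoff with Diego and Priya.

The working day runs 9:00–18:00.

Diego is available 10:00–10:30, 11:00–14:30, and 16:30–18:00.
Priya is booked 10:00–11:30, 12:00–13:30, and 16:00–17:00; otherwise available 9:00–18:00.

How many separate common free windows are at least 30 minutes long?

3

Priya free within 09:00–18:00: 09:00–10:00, 11:30–12:00, 13:30–16:00, 17:00–18:00.
Diego ∩ Priya: 11:30–12:00, 13:30–14:30, 17:00–18:00.
Windows ≥ 30 min: 11:30–12:00, 13:30–14:30, 17:00–18:00.
That's 3 windows.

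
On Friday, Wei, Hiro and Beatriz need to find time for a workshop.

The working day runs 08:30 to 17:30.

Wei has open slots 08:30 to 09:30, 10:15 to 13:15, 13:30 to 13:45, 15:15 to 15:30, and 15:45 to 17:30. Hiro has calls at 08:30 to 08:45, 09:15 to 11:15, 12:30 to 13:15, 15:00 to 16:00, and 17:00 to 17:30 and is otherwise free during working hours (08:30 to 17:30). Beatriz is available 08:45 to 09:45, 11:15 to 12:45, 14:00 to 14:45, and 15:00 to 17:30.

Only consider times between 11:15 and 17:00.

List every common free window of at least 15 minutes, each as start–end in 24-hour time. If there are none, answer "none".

11:15–12:30, 16:00–17:00

Hiro free within 08:30–17:30: 08:45–09:15, 11:15–12:30, 13:15–15:00, 16:00–17:00.
Wei ∩ Hiro: 08:45–09:15, 11:15–12:30, 13:30–13:45, 16:00–17:00.
Wei ∩ Hiro ∩ Beatriz: 08:45–09:15, 11:15–12:30, 16:00–17:00.
Restricted to 11:15–17:00: 11:15–12:30, 16:00–17:00.
Windows ≥ 15 min: 11:15–12:30, 16:00–17:00.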